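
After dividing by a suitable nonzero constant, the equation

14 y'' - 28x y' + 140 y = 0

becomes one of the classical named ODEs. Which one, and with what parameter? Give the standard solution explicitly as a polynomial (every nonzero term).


All three coefficients share the factor 14; dividing through by 14 gives  y'' - 2x y' + 10 y = 0.
This matches the Hermite equation y'' - 2x y' + 2n y = 0 with 2n = 10, so n = 5; the polynomial solution is H_5(x).
With y = sum_k a_k x^k, matching x^k gives (k+2)(k+1) a_{k+2} = 2(k - n) a_k = 2(k - 5) a_k. The right side vanishes at k = 5, so the series with the parity of 5 terminates at degree 5.
Standard normalization: leading coefficient of H_n is 2^n, so a_5 = 2^5 = 32. Work downward with a_k = (k+1)(k+2) a_{k+2} / (2(k - n)):
  a_3 = (4)(5)(32) / (2(3 - 5)) = 640/(-4) = -160
  a_1 = (2)(3)(-160) / (2(1 - 5)) = -960/(-8) = 120
Hence H_5(x) = 32 x^5 - 160 x^3 + 120 x.

H_5(x); series = 32 x^5 - 160 x^3 + 120 x


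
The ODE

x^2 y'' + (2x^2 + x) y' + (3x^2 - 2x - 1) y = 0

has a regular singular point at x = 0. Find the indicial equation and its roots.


Divide by x^2 to reach normal form y'' + P_1(x) y' + P_2(x) y = 0 with P_1(x) = 2 + 1/x and P_2(x) = 3 - 2/x - 1/x^2.
x = 0 is a singular point because the y'-coefficient 2 + 1/x has a pole at x = 0 and the y-coefficient 3 - 2/x - 1/x^2 has a pole at x = 0.
It is a regular singular point because x P_1(x) = p(x) = 2x + 1 and x^2 P_2(x) = q(x) = 3x^2 - 2x - 1 are polynomials, hence analytic at x = 0.
p(0) = 1,  q(0) = -1.
Indicial equation: r(r-1) + p(0) r + q(0) = 0, i.e. r^2 + (p(0) - 1) r + q(0) = 0, i.e. r^2 - 1 = 0.
Discriminant: (0)^2 - 4(-1) = 4, so r = (0 ± 2)/2.
Solving: r_1 = 1, r_2 = -1.

indicial: r^2 - 1 = 0; roots r_1 = 1, r_2 = -1


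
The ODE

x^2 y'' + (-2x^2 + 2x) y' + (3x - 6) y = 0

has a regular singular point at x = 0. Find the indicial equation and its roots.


Divide by x^2 to reach normal form y'' + P_1(x) y' + P_2(x) y = 0 with P_1(x) = -2 + 2/x and P_2(x) = 3/x - 6/x^2.
x = 0 is a singular point because the y'-coefficient -2 + 2/x has a pole at x = 0 and the y-coefficient 3/x - 6/x^2 has a pole at x = 0.
It is a regular singular point because x P_1(x) = p(x) = 2 - 2x and x^2 P_2(x) = q(x) = 3x - 6 are polynomials, hence analytic at x = 0.
p(0) = 2,  q(0) = -6.
Indicial equation: r(r-1) + p(0) r + q(0) = 0, i.e. r^2 + (p(0) - 1) r + q(0) = 0, i.e. r^2 + 1 r - 6 = 0.
Discriminant: (1)^2 - 4(-6) = 25, so r = (-1 ± 5)/2.
Solving: r_1 = 2, r_2 = -3.

indicial: r^2 + 1 r - 6 = 0; roots r_1 = 2, r_2 = -3


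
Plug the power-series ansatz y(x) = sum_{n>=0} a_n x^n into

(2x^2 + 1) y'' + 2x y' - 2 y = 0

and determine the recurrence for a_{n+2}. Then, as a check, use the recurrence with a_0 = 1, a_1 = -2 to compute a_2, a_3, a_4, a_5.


Substitute y = sum_n a_n x^n.
(1 + 2 x^2) y'' contributes (n+2)(n+1) a_{n+2} + 2 n(n-1) a_n at x^n.
2 x y'(x) contributes 2 n a_n at x^n.
-2 y(x) contributes -2 a_n at x^n.
Matching x^n: (n+2)(n+1) a_{n+2} + (2 n(n-1) + 2 n - 2) a_n = 0.
Thus a_{n+2} = (-2 n(n-1) - 2 n + 2) / ((n+1)(n+2)) * a_n.

Check with a_0 = 1, a_1 = -2 (apply the recurrence for n = 0, 1, 2, 3): a_0 = 1, a_1 = -2, a_2 = 1, a_3 = 0, a_4 = -1/2, a_5 = 0.

a_(n+2) = (-2 n(n-1) - 2 n + 2) / ((n+1)(n+2)) * a_n; check: a_0 = 1, a_1 = -2, a_2 = 1, a_3 = 0, a_4 = -1/2, a_5 = 0


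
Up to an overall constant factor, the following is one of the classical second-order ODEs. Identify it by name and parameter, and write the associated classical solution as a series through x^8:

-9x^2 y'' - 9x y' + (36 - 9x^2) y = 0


All three coefficients share the factor -9; dividing through by -9 gives  x^2 y'' + x y' + (x^2 - 4) y = 0.
This matches the Bessel equation x^2 y'' + x y' + (x^2 - nu^2) y = 0 with nu^2 = 4, so nu = 2; the solution bounded at x = 0 is J_2(x).
Frobenius at x = 0: indicial roots ±nu; for r = nu the recurrence k(k + 2nu) c_k = -c_{k-2} gives the standard series J_nu(x) = sum_{k>=0} (-1)^k / (k! (k+nu)!) (x/2)^(2k+nu). Evaluate the first 4 terms:
  k = 0: (-1)^0 / (0! * 2! * 2^2) x^2 = 1/(1*2*4) x^2 = (1/8) x^2
  k = 1: (-1)^1 / (1! * 3! * 2^4) x^4 = -1/(1*6*16) x^4 = (-1/96) x^4
  k = 2: (-1)^2 / (2! * 4! * 2^6) x^6 = 1/(2*24*64) x^6 = (1/3072) x^6
  k = 3: (-1)^3 / (3! * 5! * 2^8) x^8 = -1/(6*120*256) x^8 = (-1/184320) x^8
Hence J_2(x) = -x^8/184320 + x^6/3072 - x^4/96 + x^2/8 + ....

J_2(x); series = -x^8/184320 + x^6/3072 - x^4/96 + x^2/8


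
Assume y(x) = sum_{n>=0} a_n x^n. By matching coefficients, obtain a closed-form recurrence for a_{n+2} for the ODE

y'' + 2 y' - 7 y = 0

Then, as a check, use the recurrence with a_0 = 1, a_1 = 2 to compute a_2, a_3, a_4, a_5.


Substitute y = sum_n a_n x^n.
y''(x) has coefficient (n+2)(n+1) a_{n+2} at x^n;
2 y'(x) has coefficient 2 (n+1) a_{n+1} at x^n;
-7 y(x) has coefficient -7 a_n at x^n.
Matching x^n: (n+2)(n+1) a_{n+2} + 2 (n+1) a_{n+1} - 7 a_n = 0.
Thus a_{n+2} = [-2 (n+1) a_{n+1} + 7 a_n] / ((n+1)(n+2)).

Check with a_0 = 1, a_1 = 2 (apply the recurrence for n = 0, 1, 2, 3): a_0 = 1, a_1 = 2, a_2 = 3/2, a_3 = 4/3, a_4 = 5/24, a_5 = 23/60.

a_(n+2) = [-2 (n+1) a_(n+1) + 7 a_n] / ((n+1)(n+2)); check: a_0 = 1, a_1 = 2, a_2 = 3/2, a_3 = 4/3, a_4 = 5/24, a_5 = 23/60


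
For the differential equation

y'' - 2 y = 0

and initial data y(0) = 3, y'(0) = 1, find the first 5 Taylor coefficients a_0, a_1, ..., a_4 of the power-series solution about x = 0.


Ansatz: y(x) = sum_{n>=0} a_n x^n, so y'(x) = sum_{n>=1} n a_n x^(n-1) and y''(x) = sum_{n>=2} n(n-1) a_n x^(n-2).
Substitute into P(x) y'' + Q(x) y' + R(x) y = 0 with P(x) = 1, Q(x) = 0, R(x) = -2, and match powers of x.
Initial conditions: a_0 = 3, a_1 = 1.
Setting the coefficient of each power of x to zero and solving order by order (substituting the coefficients already found):
  x^0: 2 a_2 - 2 a_0 = 0  ->  2 a_2 = 2 a_0 = 6  ->  a_2 = 3
  x^1: 6 a_3 - 2 a_1 = 0  ->  6 a_3 = 2 a_1 = 2  ->  a_3 = 1/3
  x^2: 12 a_4 - 2 a_2 = 0  ->  12 a_4 = 2 a_2 = 6  ->  a_4 = 1/2
Truncated series: y(x) = 3 + x + 3 x^2 + (1/3) x^3 + (1/2) x^4 + O(x^5).

a_0 = 3; a_1 = 1; a_2 = 3; a_3 = 1/3; a_4 = 1/2


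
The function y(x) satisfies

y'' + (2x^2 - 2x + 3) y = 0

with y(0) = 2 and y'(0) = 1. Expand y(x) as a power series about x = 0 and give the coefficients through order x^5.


Ansatz: y(x) = sum_{n>=0} a_n x^n, so y'(x) = sum_{n>=1} n a_n x^(n-1) and y''(x) = sum_{n>=2} n(n-1) a_n x^(n-2).
Substitute into P(x) y'' + Q(x) y' + R(x) y = 0 with P(x) = 1, Q(x) = 0, R(x) = 2x^2 - 2x + 3, and match powers of x.
Initial conditions: a_0 = 2, a_1 = 1.
Setting the coefficient of each power of x to zero and solving order by order (substituting the coefficients already found):
  x^0: 2 a_2 + 3 a_0 = 0  ->  2 a_2 = -3 a_0 = -6  ->  a_2 = -3
  x^1: 6 a_3 + 3 a_1 - 2 a_0 = 0  ->  6 a_3 = -3 a_1 + 2 a_0 = 1  ->  a_3 = 1/6
  x^2: 12 a_4 + 3 a_2 - 2 a_1 + 2 a_0 = 0  ->  12 a_4 = -3 a_2 + 2 a_1 - 2 a_0 = 7  ->  a_4 = 7/12
  x^3: 20 a_5 + 3 a_3 - 2 a_2 + 2 a_1 = 0  ->  20 a_5 = -3 a_3 + 2 a_2 - 2 a_1 = -17/2  ->  a_5 = -17/40
Truncated series: y(x) = 2 + x - 3 x^2 + (1/6) x^3 + (7/12) x^4 - (17/40) x^5 + O(x^6).

a_0 = 2; a_1 = 1; a_2 = -3; a_3 = 1/6; a_4 = 7/12; a_5 = -17/40


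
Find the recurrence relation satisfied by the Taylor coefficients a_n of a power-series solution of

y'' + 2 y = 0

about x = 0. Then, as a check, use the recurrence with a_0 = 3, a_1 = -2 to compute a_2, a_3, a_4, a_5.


Substitute y = sum_n a_n x^n into y'' + (const) y = 0.
y''(x) = sum_{n>=0} (n+2)(n+1) a_{n+2} x^n.
The ODE becomes sum_n [(n+2)(n+1) a_{n+2} + 2 a_n] x^n = 0.
Setting each coefficient to zero gives the recurrence:
  (n+2)(n+1) a_{n+2} + 2 a_n = 0,
  a_{n+2} = -2 / ((n+1)(n+2)) a_n.

Check with a_0 = 3, a_1 = -2 (apply the recurrence for n = 0, 1, 2, 3): a_0 = 3, a_1 = -2, a_2 = -3, a_3 = 2/3, a_4 = 1/2, a_5 = -1/15.

a_{n+2} = -2/((n+1)(n+2)) * a_n; check: a_0 = 3, a_1 = -2, a_2 = -3, a_3 = 2/3, a_4 = 1/2, a_5 = -1/15


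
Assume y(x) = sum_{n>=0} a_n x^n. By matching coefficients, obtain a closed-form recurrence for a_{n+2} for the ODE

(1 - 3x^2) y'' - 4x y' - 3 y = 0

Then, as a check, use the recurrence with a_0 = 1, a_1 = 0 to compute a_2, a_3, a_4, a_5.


Substitute y = sum_n a_n x^n.
(1 - 3 x^2) y'' contributes (n+2)(n+1) a_{n+2} - 3 n(n-1) a_n at x^n.
-4 x y'(x) contributes -4 n a_n at x^n.
-3 y(x) contributes -3 a_n at x^n.
Matching x^n: (n+2)(n+1) a_{n+2} + (-3 n(n-1) - 4 n - 3) a_n = 0.
Thus a_{n+2} = (3 n(n-1) + 4 n + 3) / ((n+1)(n+2)) * a_n.

Check with a_0 = 1, a_1 = 0 (apply the recurrence for n = 0, 1, 2, 3): a_0 = 1, a_1 = 0, a_2 = 3/2, a_3 = 0, a_4 = 17/8, a_5 = 0.

a_(n+2) = (3 n(n-1) + 4 n + 3) / ((n+1)(n+2)) * a_n; check: a_0 = 1, a_1 = 0, a_2 = 3/2, a_3 = 0, a_4 = 17/8, a_5 = 0


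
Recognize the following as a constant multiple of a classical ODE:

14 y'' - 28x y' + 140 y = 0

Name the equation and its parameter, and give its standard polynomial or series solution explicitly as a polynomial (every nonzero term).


All three coefficients share the factor 14; dividing through by 14 gives  y'' - 2x y' + 10 y = 0.
This matches the Hermite equation y'' - 2x y' + 2n y = 0 with 2n = 10, so n = 5; the polynomial solution is H_5(x).
With y = sum_k a_k x^k, matching x^k gives (k+2)(k+1) a_{k+2} = 2(k - n) a_k = 2(k - 5) a_k. The right side vanishes at k = 5, so the series with the parity of 5 terminates at degree 5.
Standard normalization: leading coefficient of H_n is 2^n, so a_5 = 2^5 = 32. Work downward with a_k = (k+1)(k+2) a_{k+2} / (2(k - n)):
  a_3 = (4)(5)(32) / (2(3 - 5)) = 640/(-4) = -160
  a_1 = (2)(3)(-160) / (2(1 - 5)) = -960/(-8) = 120
Hence H_5(x) = 32 x^5 - 160 x^3 + 120 x.

H_5(x); series = 32 x^5 - 160 x^3 + 120 x


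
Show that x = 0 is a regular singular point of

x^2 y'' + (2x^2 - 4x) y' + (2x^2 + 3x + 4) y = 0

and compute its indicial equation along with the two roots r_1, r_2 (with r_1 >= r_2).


Divide by x^2 to reach normal form y'' + P_1(x) y' + P_2(x) y = 0 with P_1(x) = 2 - 4/x and P_2(x) = 2 + 3/x + 4/x^2.
x = 0 is a singular point because the y'-coefficient 2 - 4/x has a pole at x = 0 and the y-coefficient 2 + 3/x + 4/x^2 has a pole at x = 0.
It is a regular singular point because x P_1(x) = p(x) = 2x - 4 and x^2 P_2(x) = q(x) = 2x^2 + 3x + 4 are polynomials, hence analytic at x = 0.
p(0) = -4,  q(0) = 4.
Indicial equation: r(r-1) + p(0) r + q(0) = 0, i.e. r^2 + (p(0) - 1) r + q(0) = 0, i.e. r^2 - 5 r + 4 = 0.
Discriminant: (-5)^2 - 4(4) = 9, so r = (5 ± 3)/2.
Solving: r_1 = 4, r_2 = 1.

indicial: r^2 - 5 r + 4 = 0; roots r_1 = 4, r_2 = 1


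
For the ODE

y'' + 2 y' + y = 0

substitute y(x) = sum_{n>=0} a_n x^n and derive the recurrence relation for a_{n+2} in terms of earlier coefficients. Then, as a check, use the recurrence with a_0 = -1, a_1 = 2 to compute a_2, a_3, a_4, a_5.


Substitute y = sum_n a_n x^n.
y''(x) has coefficient (n+2)(n+1) a_{n+2} at x^n;
2 y'(x) has coefficient 2 (n+1) a_{n+1} at x^n;
y(x) has coefficient 1 a_n at x^n.
Matching x^n: (n+2)(n+1) a_{n+2} + 2 (n+1) a_{n+1} + 1 a_n = 0.
Thus a_{n+2} = [-2 (n+1) a_{n+1} - 1 a_n] / ((n+1)(n+2)).

Check with a_0 = -1, a_1 = 2 (apply the recurrence for n = 0, 1, 2, 3): a_0 = -1, a_1 = 2, a_2 = -3/2, a_3 = 2/3, a_4 = -5/24, a_5 = 1/20.

a_(n+2) = [-2 (n+1) a_(n+1) - 1 a_n] / ((n+1)(n+2)); check: a_0 = -1, a_1 = 2, a_2 = -3/2, a_3 = 2/3, a_4 = -5/24, a_5 = 1/20


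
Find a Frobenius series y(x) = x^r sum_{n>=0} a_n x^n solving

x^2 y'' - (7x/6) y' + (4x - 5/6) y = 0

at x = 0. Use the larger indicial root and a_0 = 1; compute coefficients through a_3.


Write in Frobenius form y'' + (p(x)/x) y' + (q(x)/x^2) y = 0:
  p(x) = -7/6,  q(x) = 4x - 5/6.
Indicial equation: r(r-1) + (-7/6) r + (-5/6) = 0 -> roots r_1 = 5/2, r_2 = -1/3.
Take r = r_1 = 5/2. Let y(x) = x^r sum_{n>=0} a_n x^n with a_0 = 1.
Substitute y = x^r sum a_n x^n and match x^{r+n}. The recurrence is
  D(n) a_n + 4 a_{n-1} = 0,  where D(n) = (r+n)(r+n-1) + (-7/6)(r+n) + (-5/6).
  a_n = -4 / D(n) * a_{n-1}.
Since the indicial polynomial factors as (r - r_1)(r - r_2), D(n) = (r_1 + n - r_1)(r_1 + n - r_2) = n(n + 17/6).
Evaluating step by step (a_0 = 1):
  n = 1: D(1) = 1(1 + 17/6) = 23/6; numerator = -4(1) = -4; a_1 = (-4)/(23/6) = -24/23
  n = 2: D(2) = 2(2 + 17/6) = 29/3; numerator = -4(-24/23) = 96/23; a_2 = (96/23)/(29/3) = 288/667
  n = 3: D(3) = 3(3 + 17/6) = 35/2; numerator = -4(288/667) = -1152/667; a_3 = (-1152/667)/(35/2) = -2304/23345

r = 5/2; a_0 = 1; a_1 = -24/23; a_2 = 288/667; a_3 = -2304/23345


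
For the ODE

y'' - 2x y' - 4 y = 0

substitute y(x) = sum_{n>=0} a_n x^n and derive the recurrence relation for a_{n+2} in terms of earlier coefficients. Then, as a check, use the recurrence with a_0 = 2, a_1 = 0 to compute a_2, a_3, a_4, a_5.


Substitute y = sum_n a_n x^n.
y''(x) has coefficient (n+2)(n+1) a_{n+2} at x^n;
-2 x y'(x) has coefficient -2 n a_n at x^n (shift);
-4 y(x) has coefficient -4 a_n at x^n.
Matching x^n: (n+2)(n+1) a_{n+2} + (-2n - 4) a_n = 0.
Thus a_{n+2} = (2n + 4) / ((n+1)(n+2)) * a_n.

Check with a_0 = 2, a_1 = 0 (apply the recurrence for n = 0, 1, 2, 3): a_0 = 2, a_1 = 0, a_2 = 4, a_3 = 0, a_4 = 8/3, a_5 = 0.

a_(n+2) = (2n + 4) / ((n+1)(n+2)) * a_n; check: a_0 = 2, a_1 = 0, a_2 = 4, a_3 = 0, a_4 = 8/3, a_5 = 0


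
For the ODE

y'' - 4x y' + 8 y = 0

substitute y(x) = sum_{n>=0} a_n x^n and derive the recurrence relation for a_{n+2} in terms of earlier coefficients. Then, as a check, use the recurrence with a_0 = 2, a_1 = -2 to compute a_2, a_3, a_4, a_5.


Substitute y = sum_n a_n x^n.
y''(x) has coefficient (n+2)(n+1) a_{n+2} at x^n;
-4 x y'(x) has coefficient -4 n a_n at x^n (shift);
8 y(x) has coefficient 8 a_n at x^n.
Matching x^n: (n+2)(n+1) a_{n+2} + (-4n + 8) a_n = 0.
Thus a_{n+2} = (4n - 8) / ((n+1)(n+2)) * a_n.

Check with a_0 = 2, a_1 = -2 (apply the recurrence for n = 0, 1, 2, 3): a_0 = 2, a_1 = -2, a_2 = -8, a_3 = 4/3, a_4 = 0, a_5 = 4/15.

a_(n+2) = (4n - 8) / ((n+1)(n+2)) * a_n; check: a_0 = 2, a_1 = -2, a_2 = -8, a_3 = 4/3, a_4 = 0, a_5 = 4/15


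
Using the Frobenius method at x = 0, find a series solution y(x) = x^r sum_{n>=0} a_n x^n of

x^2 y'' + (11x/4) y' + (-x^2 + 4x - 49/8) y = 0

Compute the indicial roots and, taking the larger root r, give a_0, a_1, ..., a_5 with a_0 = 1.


Write in Frobenius form y'' + (p(x)/x) y' + (q(x)/x^2) y = 0:
  p(x) = 11/4,  q(x) = -x^2 + 4x - 49/8.
Indicial equation: r(r-1) + (11/4) r + (-49/8) = 0 -> roots r_1 = 7/4, r_2 = -7/2.
Take r = r_1 = 7/4. Let y(x) = x^r sum_{n>=0} a_n x^n with a_0 = 1.
Substitute y = x^r sum a_n x^n and match x^{r+n}. The recurrence is
  D(n) a_n + 4 a_{n-1} - 1 a_{n-2} = 0,  where D(n) = (r+n)(r+n-1) + (11/4)(r+n) + (-49/8).
  a_n = [-4 a_{n-1} + 1 a_{n-2}] / D(n).
Since the indicial polynomial factors as (r - r_1)(r - r_2), D(n) = (r_1 + n - r_1)(r_1 + n - r_2) = n(n + 21/4).
Evaluating step by step (a_0 = 1):
  n = 1: D(1) = 1(1 + 21/4) = 25/4; numerator = -4(1) = -4; a_1 = (-4)/(25/4) = -16/25
  n = 2: D(2) = 2(2 + 21/4) = 29/2; numerator = -4(-16/25) + 1(1) = 89/25; a_2 = (89/25)/(29/2) = 178/725
  n = 3: D(3) = 3(3 + 21/4) = 99/4; numerator = -4(178/725) + 1(-16/25) = -1176/725; a_3 = (-1176/725)/(99/4) = -1568/23925
  n = 4: D(4) = 4(4 + 21/4) = 37; numerator = -4(-1568/23925) + 1(178/725) = 12146/23925; a_4 = (12146/23925)/(37) = 12146/885225
  n = 5: D(5) = 5(5 + 21/4) = 205/4; numerator = -4(12146/885225) + 1(-1568/23925) = -4264/35409; a_5 = (-4264/35409)/(205/4) = -416/177045

r = 7/4; a_0 = 1; a_1 = -16/25; a_2 = 178/725; a_3 = -1568/23925; a_4 = 12146/885225; a_5 = -416/177045


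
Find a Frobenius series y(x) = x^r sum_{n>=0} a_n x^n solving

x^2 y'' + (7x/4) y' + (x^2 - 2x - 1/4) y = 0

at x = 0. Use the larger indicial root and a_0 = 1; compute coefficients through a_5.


Write in Frobenius form y'' + (p(x)/x) y' + (q(x)/x^2) y = 0:
  p(x) = 7/4,  q(x) = x^2 - 2x - 1/4.
Indicial equation: r(r-1) + (7/4) r + (-1/4) = 0 -> roots r_1 = 1/4, r_2 = -1.
Take r = r_1 = 1/4. Let y(x) = x^r sum_{n>=0} a_n x^n with a_0 = 1.
Substitute y = x^r sum a_n x^n and match x^{r+n}. The recurrence is
  D(n) a_n - 2 a_{n-1} + 1 a_{n-2} = 0,  where D(n) = (r+n)(r+n-1) + (7/4)(r+n) + (-1/4).
  a_n = [2 a_{n-1} - 1 a_{n-2}] / D(n).
Since the indicial polynomial factors as (r - r_1)(r - r_2), D(n) = (r_1 + n - r_1)(r_1 + n - r_2) = n(n + 5/4).
Evaluating step by step (a_0 = 1):
  n = 1: D(1) = 1(1 + 5/4) = 9/4; numerator = 2(1) = 2; a_1 = (2)/(9/4) = 8/9
  n = 2: D(2) = 2(2 + 5/4) = 13/2; numerator = 2(8/9) - 1(1) = 7/9; a_2 = (7/9)/(13/2) = 14/117
  n = 3: D(3) = 3(3 + 5/4) = 51/4; numerator = 2(14/117) - 1(8/9) = -76/117; a_3 = (-76/117)/(51/4) = -304/5967
  n = 4: D(4) = 4(4 + 5/4) = 21; numerator = 2(-304/5967) - 1(14/117) = -1322/5967; a_4 = (-1322/5967)/(21) = -1322/125307
  n = 5: D(5) = 5(5 + 5/4) = 125/4; numerator = 2(-1322/125307) - 1(-304/5967) = 220/7371; a_5 = (220/7371)/(125/4) = 176/184275

r = 1/4; a_0 = 1; a_1 = 8/9; a_2 = 14/117; a_3 = -304/5967; a_4 = -1322/125307; a_5 = 176/184275


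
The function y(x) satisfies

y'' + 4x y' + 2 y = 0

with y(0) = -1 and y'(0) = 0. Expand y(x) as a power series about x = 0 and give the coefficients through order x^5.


Ansatz: y(x) = sum_{n>=0} a_n x^n, so y'(x) = sum_{n>=1} n a_n x^(n-1) and y''(x) = sum_{n>=2} n(n-1) a_n x^(n-2).
Substitute into P(x) y'' + Q(x) y' + R(x) y = 0 with P(x) = 1, Q(x) = 4x, R(x) = 2, and match powers of x.
Initial conditions: a_0 = -1, a_1 = 0.
Setting the coefficient of each power of x to zero and solving order by order (substituting the coefficients already found):
  x^0: 2 a_2 + 2 a_0 = 0  ->  2 a_2 = -2 a_0 = 2  ->  a_2 = 1
  x^1: 6 a_3 + 6 a_1 = 0  ->  6 a_3 = -6 a_1 = 0  ->  a_3 = 0
  x^2: 12 a_4 + 10 a_2 = 0  ->  12 a_4 = -10 a_2 = -10  ->  a_4 = -5/6
  x^3: 20 a_5 + 14 a_3 = 0  ->  20 a_5 = -14 a_3 = 0  ->  a_5 = 0
Truncated series: y(x) = -1 + x^2 - (5/6) x^4 + O(x^6).

a_0 = -1; a_1 = 0; a_2 = 1; a_3 = 0; a_4 = -5/6; a_5 = 0


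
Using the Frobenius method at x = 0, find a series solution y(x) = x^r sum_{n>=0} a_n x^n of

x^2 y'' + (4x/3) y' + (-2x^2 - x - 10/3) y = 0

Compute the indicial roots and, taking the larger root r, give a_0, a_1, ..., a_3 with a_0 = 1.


Write in Frobenius form y'' + (p(x)/x) y' + (q(x)/x^2) y = 0:
  p(x) = 4/3,  q(x) = -2x^2 - x - 10/3.
Indicial equation: r(r-1) + (4/3) r + (-10/3) = 0 -> roots r_1 = 5/3, r_2 = -2.
Take r = r_1 = 5/3. Let y(x) = x^r sum_{n>=0} a_n x^n with a_0 = 1.
Substitute y = x^r sum a_n x^n and match x^{r+n}. The recurrence is
  D(n) a_n - 1 a_{n-1} - 2 a_{n-2} = 0,  where D(n) = (r+n)(r+n-1) + (4/3)(r+n) + (-10/3).
  a_n = [1 a_{n-1} + 2 a_{n-2}] / D(n).
Since the indicial polynomial factors as (r - r_1)(r - r_2), D(n) = (r_1 + n - r_1)(r_1 + n - r_2) = n(n + 11/3).
Evaluating step by step (a_0 = 1):
  n = 1: D(1) = 1(1 + 11/3) = 14/3; numerator = 1(1) = 1; a_1 = (1)/(14/3) = 3/14
  n = 2: D(2) = 2(2 + 11/3) = 34/3; numerator = 1(3/14) + 2(1) = 31/14; a_2 = (31/14)/(34/3) = 93/476
  n = 3: D(3) = 3(3 + 11/3) = 20; numerator = 1(93/476) + 2(3/14) = 297/476; a_3 = (297/476)/(20) = 297/9520

r = 5/3; a_0 = 1; a_1 = 3/14; a_2 = 93/476; a_3 = 297/9520


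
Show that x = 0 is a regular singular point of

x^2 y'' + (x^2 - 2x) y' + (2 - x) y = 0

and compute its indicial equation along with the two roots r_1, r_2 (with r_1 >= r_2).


Divide by x^2 to reach normal form y'' + P_1(x) y' + P_2(x) y = 0 with P_1(x) = 1 - 2/x and P_2(x) = -1/x + 2/x^2.
x = 0 is a singular point because the y'-coefficient 1 - 2/x has a pole at x = 0 and the y-coefficient -1/x + 2/x^2 has a pole at x = 0.
It is a regular singular point because x P_1(x) = p(x) = x - 2 and x^2 P_2(x) = q(x) = 2 - x are polynomials, hence analytic at x = 0.
p(0) = -2,  q(0) = 2.
Indicial equation: r(r-1) + p(0) r + q(0) = 0, i.e. r^2 + (p(0) - 1) r + q(0) = 0, i.e. r^2 - 3 r + 2 = 0.
Discriminant: (-3)^2 - 4(2) = 1, so r = (3 ± 1)/2.
Solving: r_1 = 2, r_2 = 1.

indicial: r^2 - 3 r + 2 = 0; roots r_1 = 2, r_2 = 1


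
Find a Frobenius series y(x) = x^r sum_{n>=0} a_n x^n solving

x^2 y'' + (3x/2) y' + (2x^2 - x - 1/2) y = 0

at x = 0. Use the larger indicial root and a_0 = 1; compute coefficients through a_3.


Write in Frobenius form y'' + (p(x)/x) y' + (q(x)/x^2) y = 0:
  p(x) = 3/2,  q(x) = 2x^2 - x - 1/2.
Indicial equation: r(r-1) + (3/2) r + (-1/2) = 0 -> roots r_1 = 1/2, r_2 = -1.
Take r = r_1 = 1/2. Let y(x) = x^r sum_{n>=0} a_n x^n with a_0 = 1.
Substitute y = x^r sum a_n x^n and match x^{r+n}. The recurrence is
  D(n) a_n - 1 a_{n-1} + 2 a_{n-2} = 0,  where D(n) = (r+n)(r+n-1) + (3/2)(r+n) + (-1/2).
  a_n = [1 a_{n-1} - 2 a_{n-2}] / D(n).
Since the indicial polynomial factors as (r - r_1)(r - r_2), D(n) = (r_1 + n - r_1)(r_1 + n - r_2) = n(n + 3/2).
Evaluating step by step (a_0 = 1):
  n = 1: D(1) = 1(1 + 3/2) = 5/2; numerator = 1(1) = 1; a_1 = (1)/(5/2) = 2/5
  n = 2: D(2) = 2(2 + 3/2) = 7; numerator = 1(2/5) - 2(1) = -8/5; a_2 = (-8/5)/(7) = -8/35
  n = 3: D(3) = 3(3 + 3/2) = 27/2; numerator = 1(-8/35) - 2(2/5) = -36/35; a_3 = (-36/35)/(27/2) = -8/105

r = 1/2; a_0 = 1; a_1 = 2/5; a_2 = -8/35; a_3 = -8/105


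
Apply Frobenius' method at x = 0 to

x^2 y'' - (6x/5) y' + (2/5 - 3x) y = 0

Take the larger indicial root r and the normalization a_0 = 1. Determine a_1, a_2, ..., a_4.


Write in Frobenius form y'' + (p(x)/x) y' + (q(x)/x^2) y = 0:
  p(x) = -6/5,  q(x) = 2/5 - 3x.
Indicial equation: r(r-1) + (-6/5) r + (2/5) = 0 -> roots r_1 = 2, r_2 = 1/5.
Take r = r_1 = 2. Let y(x) = x^r sum_{n>=0} a_n x^n with a_0 = 1.
Substitute y = x^r sum a_n x^n and match x^{r+n}. The recurrence is
  D(n) a_n - 3 a_{n-1} = 0,  where D(n) = (r+n)(r+n-1) + (-6/5)(r+n) + (2/5).
  a_n = 3 / D(n) * a_{n-1}.
Since the indicial polynomial factors as (r - r_1)(r - r_2), D(n) = (r_1 + n - r_1)(r_1 + n - r_2) = n(n + 9/5).
Evaluating step by step (a_0 = 1):
  n = 1: D(1) = 1(1 + 9/5) = 14/5; numerator = 3(1) = 3; a_1 = (3)/(14/5) = 15/14
  n = 2: D(2) = 2(2 + 9/5) = 38/5; numerator = 3(15/14) = 45/14; a_2 = (45/14)/(38/5) = 225/532
  n = 3: D(3) = 3(3 + 9/5) = 72/5; numerator = 3(225/532) = 675/532; a_3 = (675/532)/(72/5) = 375/4256
  n = 4: D(4) = 4(4 + 9/5) = 116/5; numerator = 3(375/4256) = 1125/4256; a_4 = (1125/4256)/(116/5) = 5625/493696

r = 2; a_0 = 1; a_1 = 15/14; a_2 = 225/532; a_3 = 375/4256; a_4 = 5625/493696


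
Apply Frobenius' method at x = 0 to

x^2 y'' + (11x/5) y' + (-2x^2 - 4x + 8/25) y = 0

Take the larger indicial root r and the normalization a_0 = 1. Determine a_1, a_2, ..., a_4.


Write in Frobenius form y'' + (p(x)/x) y' + (q(x)/x^2) y = 0:
  p(x) = 11/5,  q(x) = -2x^2 - 4x + 8/25.
Indicial equation: r(r-1) + (11/5) r + (8/25) = 0 -> roots r_1 = -2/5, r_2 = -4/5.
Take r = r_1 = -2/5. Let y(x) = x^r sum_{n>=0} a_n x^n with a_0 = 1.
Substitute y = x^r sum a_n x^n and match x^{r+n}. The recurrence is
  D(n) a_n - 4 a_{n-1} - 2 a_{n-2} = 0,  where D(n) = (r+n)(r+n-1) + (11/5)(r+n) + (8/25).
  a_n = [4 a_{n-1} + 2 a_{n-2}] / D(n).
Since the indicial polynomial factors as (r - r_1)(r - r_2), D(n) = (r_1 + n - r_1)(r_1 + n - r_2) = n(n + 2/5).
Evaluating step by step (a_0 = 1):
  n = 1: D(1) = 1(1 + 2/5) = 7/5; numerator = 4(1) = 4; a_1 = (4)/(7/5) = 20/7
  n = 2: D(2) = 2(2 + 2/5) = 24/5; numerator = 4(20/7) + 2(1) = 94/7; a_2 = (94/7)/(24/5) = 235/84
  n = 3: D(3) = 3(3 + 2/5) = 51/5; numerator = 4(235/84) + 2(20/7) = 355/21; a_3 = (355/21)/(51/5) = 1775/1071
  n = 4: D(4) = 4(4 + 2/5) = 88/5; numerator = 4(1775/1071) + 2(235/84) = 26185/2142; a_4 = (26185/2142)/(88/5) = 130925/188496

r = -2/5; a_0 = 1; a_1 = 20/7; a_2 = 235/84; a_3 = 1775/1071; a_4 = 130925/188496


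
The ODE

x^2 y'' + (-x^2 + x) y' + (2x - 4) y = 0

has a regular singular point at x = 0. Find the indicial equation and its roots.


Divide by x^2 to reach normal form y'' + P_1(x) y' + P_2(x) y = 0 with P_1(x) = -1 + 1/x and P_2(x) = 2/x - 4/x^2.
x = 0 is a singular point because the y'-coefficient -1 + 1/x has a pole at x = 0 and the y-coefficient 2/x - 4/x^2 has a pole at x = 0.
It is a regular singular point because x P_1(x) = p(x) = 1 - x and x^2 P_2(x) = q(x) = 2x - 4 are polynomials, hence analytic at x = 0.
p(0) = 1,  q(0) = -4.
Indicial equation: r(r-1) + p(0) r + q(0) = 0, i.e. r^2 + (p(0) - 1) r + q(0) = 0, i.e. r^2 - 4 = 0.
Discriminant: (0)^2 - 4(-4) = 16, so r = (0 ± 4)/2.
Solving: r_1 = 2, r_2 = -2.

indicial: r^2 - 4 = 0; roots r_1 = 2, r_2 = -2


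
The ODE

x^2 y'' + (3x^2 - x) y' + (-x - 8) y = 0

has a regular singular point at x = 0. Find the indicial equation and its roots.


Divide by x^2 to reach normal form y'' + P_1(x) y' + P_2(x) y = 0 with P_1(x) = 3 - 1/x and P_2(x) = -1/x - 8/x^2.
x = 0 is a singular point because the y'-coefficient 3 - 1/x has a pole at x = 0 and the y-coefficient -1/x - 8/x^2 has a pole at x = 0.
It is a regular singular point because x P_1(x) = p(x) = 3x - 1 and x^2 P_2(x) = q(x) = -x - 8 are polynomials, hence analytic at x = 0.
p(0) = -1,  q(0) = -8.
Indicial equation: r(r-1) + p(0) r + q(0) = 0, i.e. r^2 + (p(0) - 1) r + q(0) = 0, i.e. r^2 - 2 r - 8 = 0.
Discriminant: (-2)^2 - 4(-8) = 36, so r = (2 ± 6)/2.
Solving: r_1 = 4, r_2 = -2.

indicial: r^2 - 2 r - 8 = 0; roots r_1 = 4, r_2 = -2


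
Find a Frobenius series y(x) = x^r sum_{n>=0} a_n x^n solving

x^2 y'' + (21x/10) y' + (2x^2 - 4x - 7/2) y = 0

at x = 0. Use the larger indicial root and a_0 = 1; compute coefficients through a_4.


Write in Frobenius form y'' + (p(x)/x) y' + (q(x)/x^2) y = 0:
  p(x) = 21/10,  q(x) = 2x^2 - 4x - 7/2.
Indicial equation: r(r-1) + (21/10) r + (-7/2) = 0 -> roots r_1 = 7/5, r_2 = -5/2.
Take r = r_1 = 7/5. Let y(x) = x^r sum_{n>=0} a_n x^n with a_0 = 1.
Substitute y = x^r sum a_n x^n and match x^{r+n}. The recurrence is
  D(n) a_n - 4 a_{n-1} + 2 a_{n-2} = 0,  where D(n) = (r+n)(r+n-1) + (21/10)(r+n) + (-7/2).
  a_n = [4 a_{n-1} - 2 a_{n-2}] / D(n).
Since the indicial polynomial factors as (r - r_1)(r - r_2), D(n) = (r_1 + n - r_1)(r_1 + n - r_2) = n(n + 39/10).
Evaluating step by step (a_0 = 1):
  n = 1: D(1) = 1(1 + 39/10) = 49/10; numerator = 4(1) = 4; a_1 = (4)/(49/10) = 40/49
  n = 2: D(2) = 2(2 + 39/10) = 59/5; numerator = 4(40/49) - 2(1) = 62/49; a_2 = (62/49)/(59/5) = 310/2891
  n = 3: D(3) = 3(3 + 39/10) = 207/10; numerator = 4(310/2891) - 2(40/49) = -3480/2891; a_3 = (-3480/2891)/(207/10) = -11600/199479
  n = 4: D(4) = 4(4 + 39/10) = 158/5; numerator = 4(-11600/199479) - 2(310/2891) = -1820/4071; a_4 = (-1820/4071)/(158/5) = -4550/321609

r = 7/5; a_0 = 1; a_1 = 40/49; a_2 = 310/2891; a_3 = -11600/199479; a_4 = -4550/321609


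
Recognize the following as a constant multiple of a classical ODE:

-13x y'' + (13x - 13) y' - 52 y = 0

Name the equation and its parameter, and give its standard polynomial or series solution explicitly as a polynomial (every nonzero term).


All three coefficients share the factor -13; dividing through by -13 gives  x y'' + (1 - x) y' + 4 y = 0.
This matches the Laguerre equation x y'' + (1 - x) y' + n y = 0 with n = 4; the polynomial solution is L_4(x).
With y = sum_k a_k x^k, matching x^k gives (k+1)k a_{k+1} + (k+1) a_{k+1} - k a_k + n a_k = 0, i.e. (k+1)^2 a_{k+1} = (k - n) a_k = (k - 4) a_k. The right side vanishes at k = 4, so the series terminates at degree 4.
Standard normalization L_n(0) = 1 gives a_0 = 1. Work upward with a_{k+1} = (k - 4) a_k / (k+1)^2:
  a_1 = (0 - 4)(1) / 1^2 = -4/1 = -4
  a_2 = (1 - 4)(-4) / 2^2 = 12/4 = 3
  a_3 = (2 - 4)(3) / 3^2 = -6/9 = -2/3
  a_4 = (3 - 4)(-2/3) / 4^2 = (2/3)/16 = 1/24
Hence L_4(x) = x^4/24 - 2 x^3/3 + 3 x^2 - 4 x + 1.

L_4(x); series = x^4/24 - 2 x^3/3 + 3 x^2 - 4 x + 1


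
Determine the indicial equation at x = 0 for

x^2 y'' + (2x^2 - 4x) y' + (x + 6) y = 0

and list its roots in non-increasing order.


Divide by x^2 to reach normal form y'' + P_1(x) y' + P_2(x) y = 0 with P_1(x) = 2 - 4/x and P_2(x) = 1/x + 6/x^2.
x = 0 is a singular point because the y'-coefficient 2 - 4/x has a pole at x = 0 and the y-coefficient 1/x + 6/x^2 has a pole at x = 0.
It is a regular singular point because x P_1(x) = p(x) = 2x - 4 and x^2 P_2(x) = q(x) = x + 6 are polynomials, hence analytic at x = 0.
p(0) = -4,  q(0) = 6.
Indicial equation: r(r-1) + p(0) r + q(0) = 0, i.e. r^2 + (p(0) - 1) r + q(0) = 0, i.e. r^2 - 5 r + 6 = 0.
Discriminant: (-5)^2 - 4(6) = 1, so r = (5 ± 1)/2.
Solving: r_1 = 3, r_2 = 2.

indicial: r^2 - 5 r + 6 = 0; roots r_1 = 3, r_2 = 2


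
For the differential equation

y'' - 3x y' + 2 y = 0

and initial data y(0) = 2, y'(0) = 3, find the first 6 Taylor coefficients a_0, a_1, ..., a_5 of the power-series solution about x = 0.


Ansatz: y(x) = sum_{n>=0} a_n x^n, so y'(x) = sum_{n>=1} n a_n x^(n-1) and y''(x) = sum_{n>=2} n(n-1) a_n x^(n-2).
Substitute into P(x) y'' + Q(x) y' + R(x) y = 0 with P(x) = 1, Q(x) = -3x, R(x) = 2, and match powers of x.
Initial conditions: a_0 = 2, a_1 = 3.
Setting the coefficient of each power of x to zero and solving order by order (substituting the coefficients already found):
  x^0: 2 a_2 + 2 a_0 = 0  ->  2 a_2 = -2 a_0 = -4  ->  a_2 = -2
  x^1: 6 a_3 - a_1 = 0  ->  6 a_3 = a_1 = 3  ->  a_3 = 1/2
  x^2: 12 a_4 - 4 a_2 = 0  ->  12 a_4 = 4 a_2 = -8  ->  a_4 = -2/3
  x^3: 20 a_5 - 7 a_3 = 0  ->  20 a_5 = 7 a_3 = 7/2  ->  a_5 = 7/40
Truncated series: y(x) = 2 + 3 x - 2 x^2 + (1/2) x^3 - (2/3) x^4 + (7/40) x^5 + O(x^6).

a_0 = 2; a_1 = 3; a_2 = -2; a_3 = 1/2; a_4 = -2/3; a_5 = 7/40


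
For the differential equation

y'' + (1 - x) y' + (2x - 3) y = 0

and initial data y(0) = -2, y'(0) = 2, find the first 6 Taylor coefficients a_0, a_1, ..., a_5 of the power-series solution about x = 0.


Ansatz: y(x) = sum_{n>=0} a_n x^n, so y'(x) = sum_{n>=1} n a_n x^(n-1) and y''(x) = sum_{n>=2} n(n-1) a_n x^(n-2).
Substitute into P(x) y'' + Q(x) y' + R(x) y = 0 with P(x) = 1, Q(x) = 1 - x, R(x) = 2x - 3, and match powers of x.
Initial conditions: a_0 = -2, a_1 = 2.
Setting the coefficient of each power of x to zero and solving order by order (substituting the coefficients already found):
  x^0: 2 a_2 + a_1 - 3 a_0 = 0  ->  2 a_2 = -a_1 + 3 a_0 = -8  ->  a_2 = -4
  x^1: 6 a_3 + 2 a_2 - 4 a_1 + 2 a_0 = 0  ->  6 a_3 = -2 a_2 + 4 a_1 - 2 a_0 = 20  ->  a_3 = 10/3
  x^2: 12 a_4 + 3 a_3 - 5 a_2 + 2 a_1 = 0  ->  12 a_4 = -3 a_3 + 5 a_2 - 2 a_1 = -34  ->  a_4 = -17/6
  x^3: 20 a_5 + 4 a_4 - 6 a_3 + 2 a_2 = 0  ->  20 a_5 = -4 a_4 + 6 a_3 - 2 a_2 = 118/3  ->  a_5 = 59/30
Truncated series: y(x) = -2 + 2 x - 4 x^2 + (10/3) x^3 - (17/6) x^4 + (59/30) x^5 + O(x^6).

a_0 = -2; a_1 = 2; a_2 = -4; a_3 = 10/3; a_4 = -17/6; a_5 = 59/30


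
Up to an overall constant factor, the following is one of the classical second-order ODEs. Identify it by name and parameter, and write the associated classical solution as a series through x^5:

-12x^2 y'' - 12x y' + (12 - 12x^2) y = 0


All three coefficients share the factor -12; dividing through by -12 gives  x^2 y'' + x y' + (x^2 - 1) y = 0.
This matches the Bessel equation x^2 y'' + x y' + (x^2 - nu^2) y = 0 with nu^2 = 1, so nu = 1; the solution bounded at x = 0 is J_1(x).
Frobenius at x = 0: indicial roots ±nu; for r = nu the recurrence k(k + 2nu) c_k = -c_{k-2} gives the standard series J_nu(x) = sum_{k>=0} (-1)^k / (k! (k+nu)!) (x/2)^(2k+nu). Evaluate the first 3 terms:
  k = 0: (-1)^0 / (0! * 1! * 2^1) x^1 = 1/(1*1*2) x^1 = (1/2) x^1
  k = 1: (-1)^1 / (1! * 2! * 2^3) x^3 = -1/(1*2*8) x^3 = (-1/16) x^3
  k = 2: (-1)^2 / (2! * 3! * 2^5) x^5 = 1/(2*6*32) x^5 = (1/384) x^5
Hence J_1(x) = x^5/384 - x^3/16 + x/2 + ....

J_1(x); series = x^5/384 - x^3/16 + x/2


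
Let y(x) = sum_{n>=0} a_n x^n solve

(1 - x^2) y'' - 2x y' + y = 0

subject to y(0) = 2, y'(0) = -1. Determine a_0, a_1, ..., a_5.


Ansatz: y(x) = sum_{n>=0} a_n x^n, so y'(x) = sum_{n>=1} n a_n x^(n-1) and y''(x) = sum_{n>=2} n(n-1) a_n x^(n-2).
Substitute into P(x) y'' + Q(x) y' + R(x) y = 0 with P(x) = 1 - x^2, Q(x) = -2x, R(x) = 1, and match powers of x.
Initial conditions: a_0 = 2, a_1 = -1.
Setting the coefficient of each power of x to zero and solving order by order (substituting the coefficients already found):
  x^0: 2 a_2 + a_0 = 0  ->  2 a_2 = -a_0 = -2  ->  a_2 = -1
  x^1: 6 a_3 - a_1 = 0  ->  6 a_3 = a_1 = -1  ->  a_3 = -1/6
  x^2: 12 a_4 - 5 a_2 = 0  ->  12 a_4 = 5 a_2 = -5  ->  a_4 = -5/12
  x^3: 20 a_5 - 11 a_3 = 0  ->  20 a_5 = 11 a_3 = -11/6  ->  a_5 = -11/120
Truncated series: y(x) = 2 - x - x^2 - (1/6) x^3 - (5/12) x^4 - (11/120) x^5 + O(x^6).

a_0 = 2; a_1 = -1; a_2 = -1; a_3 = -1/6; a_4 = -5/12; a_5 = -11/120


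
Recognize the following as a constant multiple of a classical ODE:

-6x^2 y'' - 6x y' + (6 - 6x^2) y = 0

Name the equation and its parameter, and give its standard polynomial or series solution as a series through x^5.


All three coefficients share the factor -6; dividing through by -6 gives  x^2 y'' + x y' + (x^2 - 1) y = 0.
This matches the Bessel equation x^2 y'' + x y' + (x^2 - nu^2) y = 0 with nu^2 = 1, so nu = 1; the solution bounded at x = 0 is J_1(x).
Frobenius at x = 0: indicial roots ±nu; for r = nu the recurrence k(k + 2nu) c_k = -c_{k-2} gives the standard series J_nu(x) = sum_{k>=0} (-1)^k / (k! (k+nu)!) (x/2)^(2k+nu). Evaluate the first 3 terms:
  k = 0: (-1)^0 / (0! * 1! * 2^1) x^1 = 1/(1*1*2) x^1 = (1/2) x^1
  k = 1: (-1)^1 / (1! * 2! * 2^3) x^3 = -1/(1*2*8) x^3 = (-1/16) x^3
  k = 2: (-1)^2 / (2! * 3! * 2^5) x^5 = 1/(2*6*32) x^5 = (1/384) x^5
Hence J_1(x) = x^5/384 - x^3/16 + x/2 + ....

J_1(x); series = x^5/384 - x^3/16 + x/2


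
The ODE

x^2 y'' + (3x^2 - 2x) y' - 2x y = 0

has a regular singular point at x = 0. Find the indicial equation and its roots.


Divide by x^2 to reach normal form y'' + P_1(x) y' + P_2(x) y = 0 with P_1(x) = 3 - 2/x and P_2(x) = -2/x.
x = 0 is a singular point because the y'-coefficient 3 - 2/x has a pole at x = 0 and the y-coefficient -2/x has a pole at x = 0.
It is a regular singular point because x P_1(x) = p(x) = 3x - 2 and x^2 P_2(x) = q(x) = -2x are polynomials, hence analytic at x = 0.
p(0) = -2,  q(0) = 0.
Indicial equation: r(r-1) + p(0) r + q(0) = 0, i.e. r^2 + (p(0) - 1) r + q(0) = 0, i.e. r^2 - 3 r = 0.
Discriminant: (-3)^2 - 4(0) = 9, so r = (3 ± 3)/2.
Solving: r_1 = 3, r_2 = 0.

indicial: r^2 - 3 r = 0; roots r_1 = 3, r_2 = 0


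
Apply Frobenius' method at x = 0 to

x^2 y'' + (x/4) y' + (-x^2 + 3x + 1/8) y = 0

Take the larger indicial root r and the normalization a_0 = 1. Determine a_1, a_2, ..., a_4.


Write in Frobenius form y'' + (p(x)/x) y' + (q(x)/x^2) y = 0:
  p(x) = 1/4,  q(x) = -x^2 + 3x + 1/8.
Indicial equation: r(r-1) + (1/4) r + (1/8) = 0 -> roots r_1 = 1/2, r_2 = 1/4.
Take r = r_1 = 1/2. Let y(x) = x^r sum_{n>=0} a_n x^n with a_0 = 1.
Substitute y = x^r sum a_n x^n and match x^{r+n}. The recurrence is
  D(n) a_n + 3 a_{n-1} - 1 a_{n-2} = 0,  where D(n) = (r+n)(r+n-1) + (1/4)(r+n) + (1/8).
  a_n = [-3 a_{n-1} + 1 a_{n-2}] / D(n).
Since the indicial polynomial factors as (r - r_1)(r - r_2), D(n) = (r_1 + n - r_1)(r_1 + n - r_2) = n(n + 1/4).
Evaluating step by step (a_0 = 1):
  n = 1: D(1) = 1(1 + 1/4) = 5/4; numerator = -3(1) = -3; a_1 = (-3)/(5/4) = -12/5
  n = 2: D(2) = 2(2 + 1/4) = 9/2; numerator = -3(-12/5) + 1(1) = 41/5; a_2 = (41/5)/(9/2) = 82/45
  n = 3: D(3) = 3(3 + 1/4) = 39/4; numerator = -3(82/45) + 1(-12/5) = -118/15; a_3 = (-118/15)/(39/4) = -472/585
  n = 4: D(4) = 4(4 + 1/4) = 17; numerator = -3(-472/585) + 1(82/45) = 2482/585; a_4 = (2482/585)/(17) = 146/585

r = 1/2; a_0 = 1; a_1 = -12/5; a_2 = 82/45; a_3 = -472/585; a_4 = 146/585


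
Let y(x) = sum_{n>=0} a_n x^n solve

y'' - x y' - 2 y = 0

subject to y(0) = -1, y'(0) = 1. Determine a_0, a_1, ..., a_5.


Ansatz: y(x) = sum_{n>=0} a_n x^n, so y'(x) = sum_{n>=1} n a_n x^(n-1) and y''(x) = sum_{n>=2} n(n-1) a_n x^(n-2).
Substitute into P(x) y'' + Q(x) y' + R(x) y = 0 with P(x) = 1, Q(x) = -x, R(x) = -2, and match powers of x.
Initial conditions: a_0 = -1, a_1 = 1.
Setting the coefficient of each power of x to zero and solving order by order (substituting the coefficients already found):
  x^0: 2 a_2 - 2 a_0 = 0  ->  2 a_2 = 2 a_0 = -2  ->  a_2 = -1
  x^1: 6 a_3 - 3 a_1 = 0  ->  6 a_3 = 3 a_1 = 3  ->  a_3 = 1/2
  x^2: 12 a_4 - 4 a_2 = 0  ->  12 a_4 = 4 a_2 = -4  ->  a_4 = -1/3
  x^3: 20 a_5 - 5 a_3 = 0  ->  20 a_5 = 5 a_3 = 5/2  ->  a_5 = 1/8
Truncated series: y(x) = -1 + x - x^2 + (1/2) x^3 - (1/3) x^4 + (1/8) x^5 + O(x^6).

a_0 = -1; a_1 = 1; a_2 = -1; a_3 = 1/2; a_4 = -1/3; a_5 = 1/8


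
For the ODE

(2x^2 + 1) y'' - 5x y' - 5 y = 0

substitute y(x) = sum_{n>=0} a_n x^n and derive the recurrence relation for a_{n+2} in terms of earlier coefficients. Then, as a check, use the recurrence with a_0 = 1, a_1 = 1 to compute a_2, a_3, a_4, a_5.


Substitute y = sum_n a_n x^n.
(1 + 2 x^2) y'' contributes (n+2)(n+1) a_{n+2} + 2 n(n-1) a_n at x^n.
-5 x y'(x) contributes -5 n a_n at x^n.
-5 y(x) contributes -5 a_n at x^n.
Matching x^n: (n+2)(n+1) a_{n+2} + (2 n(n-1) - 5 n - 5) a_n = 0.
Thus a_{n+2} = (-2 n(n-1) + 5 n + 5) / ((n+1)(n+2)) * a_n.

Check with a_0 = 1, a_1 = 1 (apply the recurrence for n = 0, 1, 2, 3): a_0 = 1, a_1 = 1, a_2 = 5/2, a_3 = 5/3, a_4 = 55/24, a_5 = 2/3.

a_(n+2) = (-2 n(n-1) + 5 n + 5) / ((n+1)(n+2)) * a_n; check: a_0 = 1, a_1 = 1, a_2 = 5/2, a_3 = 5/3, a_4 = 55/24, a_5 = 2/3


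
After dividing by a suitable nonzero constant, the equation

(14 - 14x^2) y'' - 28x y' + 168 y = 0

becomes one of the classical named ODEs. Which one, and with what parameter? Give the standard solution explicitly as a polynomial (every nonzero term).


All three coefficients share the factor 14; dividing through by 14 gives  (1 - x^2) y'' - 2x y' + 12 y = 0.
This matches the Legendre equation (1 - x^2) y'' - 2x y' + n(n+1) y = 0 (note the -2x y' term) with n(n+1) = 12, so n = 3; the polynomial solution is P_3(x).
With y = sum_k a_k x^k, matching x^k gives (k+2)(k+1) a_{k+2} = [k(k+1) - n(n+1)] a_k = (k - 3)(k + 4) a_k. The right side vanishes at k = 3, so the series with the parity of 3 terminates at degree 3.
Standard normalization (P_n(1) = 1): leading coefficient (2n)!/(2^n (n!)^2) = 720/(8*36) = 5/2, so a_3 = 5/2. Work downward with a_k = (k+1)(k+2) a_{k+2} / ((k - 3)(k + 4)):
  a_1 = (2)(3)(5/2) / ((1 - 3)(1 + 4)) = 15/(-10) = -3/2
Hence P_3(x) = 5 x^3/2 - 3 x/2.

P_3(x); series = 5 x^3/2 - 3 x/2


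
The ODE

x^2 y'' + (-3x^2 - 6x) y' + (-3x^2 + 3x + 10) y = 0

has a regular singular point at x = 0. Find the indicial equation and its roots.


Divide by x^2 to reach normal form y'' + P_1(x) y' + P_2(x) y = 0 with P_1(x) = -3 - 6/x and P_2(x) = -3 + 3/x + 10/x^2.
x = 0 is a singular point because the y'-coefficient -3 - 6/x has a pole at x = 0 and the y-coefficient -3 + 3/x + 10/x^2 has a pole at x = 0.
It is a regular singular point because x P_1(x) = p(x) = -3x - 6 and x^2 P_2(x) = q(x) = -3x^2 + 3x + 10 are polynomials, hence analytic at x = 0.
p(0) = -6,  q(0) = 10.
Indicial equation: r(r-1) + p(0) r + q(0) = 0, i.e. r^2 + (p(0) - 1) r + q(0) = 0, i.e. r^2 - 7 r + 10 = 0.
Discriminant: (-7)^2 - 4(10) = 9, so r = (7 ± 3)/2.
Solving: r_1 = 5, r_2 = 2.

indicial: r^2 - 7 r + 10 = 0; roots r_1 = 5, r_2 = 2


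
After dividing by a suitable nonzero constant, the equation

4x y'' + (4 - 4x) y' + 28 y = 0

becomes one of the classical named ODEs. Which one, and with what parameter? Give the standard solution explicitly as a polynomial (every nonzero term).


All three coefficients share the factor 4; dividing through by 4 gives  x y'' + (1 - x) y' + 7 y = 0.
This matches the Laguerre equation x y'' + (1 - x) y' + n y = 0 with n = 7; the polynomial solution is L_7(x).
With y = sum_k a_k x^k, matching x^k gives (k+1)k a_{k+1} + (k+1) a_{k+1} - k a_k + n a_k = 0, i.e. (k+1)^2 a_{k+1} = (k - n) a_k = (k - 7) a_k. The right side vanishes at k = 7, so the series terminates at degree 7.
Standard normalization L_n(0) = 1 gives a_0 = 1. Work upward with a_{k+1} = (k - 7) a_k / (k+1)^2:
  a_1 = (0 - 7)(1) / 1^2 = -7/1 = -7
  a_2 = (1 - 7)(-7) / 2^2 = 42/4 = 21/2
  a_3 = (2 - 7)(21/2) / 3^2 = (-105/2)/9 = -35/6
  a_4 = (3 - 7)(-35/6) / 4^2 = (70/3)/16 = 35/24
  a_5 = (4 - 7)(35/24) / 5^2 = (-35/8)/25 = -7/40
  a_6 = (5 - 7)(-7/40) / 6^2 = (7/20)/36 = 7/720
  a_7 = (6 - 7)(7/720) / 7^2 = (-7/720)/49 = -1/5040
Hence L_7(x) = -x^7/5040 + 7 x^6/720 - 7 x^5/40 + 35 x^4/24 - 35 x^3/6 + 21 x^2/2 - 7 x + 1.

L_7(x); series = -x^7/5040 + 7 x^6/720 - 7 x^5/40 + 35 x^4/24 - 35 x^3/6 + 21 x^2/2 - 7 x + 1


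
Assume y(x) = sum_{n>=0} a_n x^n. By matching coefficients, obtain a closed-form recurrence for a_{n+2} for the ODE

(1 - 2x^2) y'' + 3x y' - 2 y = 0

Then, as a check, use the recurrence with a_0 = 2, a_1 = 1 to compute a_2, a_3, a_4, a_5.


Substitute y = sum_n a_n x^n.
(1 - 2 x^2) y'' contributes (n+2)(n+1) a_{n+2} - 2 n(n-1) a_n at x^n.
3 x y'(x) contributes 3 n a_n at x^n.
-2 y(x) contributes -2 a_n at x^n.
Matching x^n: (n+2)(n+1) a_{n+2} + (-2 n(n-1) + 3 n - 2) a_n = 0.
Thus a_{n+2} = (2 n(n-1) - 3 n + 2) / ((n+1)(n+2)) * a_n.

Check with a_0 = 2, a_1 = 1 (apply the recurrence for n = 0, 1, 2, 3): a_0 = 2, a_1 = 1, a_2 = 2, a_3 = -1/6, a_4 = 0, a_5 = -1/24.

a_(n+2) = (2 n(n-1) - 3 n + 2) / ((n+1)(n+2)) * a_n; check: a_0 = 2, a_1 = 1, a_2 = 2, a_3 = -1/6, a_4 = 0, a_5 = -1/24
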